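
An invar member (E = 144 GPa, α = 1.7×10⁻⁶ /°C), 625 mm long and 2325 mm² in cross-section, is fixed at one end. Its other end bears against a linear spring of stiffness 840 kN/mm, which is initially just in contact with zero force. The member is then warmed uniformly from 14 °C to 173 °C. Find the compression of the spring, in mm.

δ ≈ 0.0658 mm

The unrestrained thermal change is αΔT L = 1.7×10⁻⁶ × 159 × 625 = 0.1689 mm.
With a force P in the spring, the elastic change of the member is PL/(AE) and that of the spring is P/k; compatibility requires their sum to equal δ_free.
So P = δ_free / [L/(AE) + 1/k] = 0.1689 / [ 625/(2325×144×10³) + 1/(840×10³) ].
P = 0.1689 / 3.057×10⁻⁶ = 55260 N.
Spring compression = P/k = 55260/(840×10³) = 0.06578 mm.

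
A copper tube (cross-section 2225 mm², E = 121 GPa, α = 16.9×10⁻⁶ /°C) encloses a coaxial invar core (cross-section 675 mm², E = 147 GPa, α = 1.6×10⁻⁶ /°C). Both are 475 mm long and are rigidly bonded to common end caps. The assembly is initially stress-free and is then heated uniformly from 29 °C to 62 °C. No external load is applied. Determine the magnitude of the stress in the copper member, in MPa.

Both members must finish at the same length. With the larger α, the copper tends to over-expand; the plates restrain it, putting the copper in compression and the invar in tension. With no external load the two internal forces are equal and opposite, magnitude P.
Compatibility of the two members (thermal + elastic change equal): (α₁ − α₂)ΔT = P·[1/(A₁E₁) + 1/(A₂E₂)].
|α₁ − α₂|·ΔT = 15.3×10⁻⁶ × 33 = 0.0005049.
1/(A₁E₁) + 1/(A₂E₂) = 1/(2225×121×10³) + 1/(675×147×10³) = 1.379×10⁻⁸ N⁻¹.
So P = 0.0005049 / 1.379×10⁻⁸ = 36.61 kN.
σ_{copper} = P/A₁ = 36610/2225 = 16.45 MPa, compressive.

σ ≈ 16.5 MPa (compressive)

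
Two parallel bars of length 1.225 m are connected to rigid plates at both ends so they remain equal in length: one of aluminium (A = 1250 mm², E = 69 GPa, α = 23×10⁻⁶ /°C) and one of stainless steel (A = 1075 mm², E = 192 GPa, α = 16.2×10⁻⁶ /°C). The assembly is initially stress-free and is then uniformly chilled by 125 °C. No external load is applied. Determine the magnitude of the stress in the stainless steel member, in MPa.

Both members must finish at the same length. With the larger α, the aluminium tends to over-contract; the plates restrain it, putting the aluminium in tension and the stainless steel in compression. With no external load the two internal forces are equal and opposite, magnitude P.
Compatibility of the two members (thermal + elastic change equal): (α₁ − α₂)ΔT = P·[1/(A₁E₁) + 1/(A₂E₂)].
|α₁ − α₂|·ΔT = 6.8×10⁻⁶ × 125 = 0.00085.
1/(A₁E₁) + 1/(A₂E₂) = 1/(1250×69×10³) + 1/(1075×192×10³) = 1.644×10⁻⁸ N⁻¹.
P = 0.00085 / 1.644×10⁻⁸ = 51710 N = 51.71 kN.
σ_{stainless steel} = P/A₂ = 51710/1075 = 48.1 MPa, compressive.

σ ≈ 48.1 MPa (compressive)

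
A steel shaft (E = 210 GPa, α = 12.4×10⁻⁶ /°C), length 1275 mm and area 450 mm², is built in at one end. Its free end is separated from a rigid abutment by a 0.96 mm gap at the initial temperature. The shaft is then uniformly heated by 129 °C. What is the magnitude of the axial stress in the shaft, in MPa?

Unrestrained expansion: δ_free = αΔT L = 12.4×10⁻⁶ × 129 × 1275 = 2.039 mm.
The gap closes (δ_free > 0.96 mm) and the wall then resists a further 2.039 − 0.96 = 1.079 mm of expansion.
Compatibility: PL/(AE) = 1.079 mm, so σ = P/A = E × (1.079/1275) = 177.8 MPa.

σ ≈ 178 MPa (compressive)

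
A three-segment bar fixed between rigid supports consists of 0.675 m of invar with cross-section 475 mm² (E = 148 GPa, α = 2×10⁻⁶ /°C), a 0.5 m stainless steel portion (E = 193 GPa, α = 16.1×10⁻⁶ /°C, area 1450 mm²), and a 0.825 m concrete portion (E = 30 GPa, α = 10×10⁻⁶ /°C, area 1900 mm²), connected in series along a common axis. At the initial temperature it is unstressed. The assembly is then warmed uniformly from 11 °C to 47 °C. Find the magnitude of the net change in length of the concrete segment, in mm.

With the walls removed the bar would change length by δ_free = Σ αᵢΔT Lᵢ = 2×10⁻⁶×36×675 + 16.1×10⁻⁶×36×500 + 10×10⁻⁶×36×825 = 0.6354 mm.
The walls prevent any net length change, so an axial force P (same in every segment) develops. Compatibility: P · Σ Lᵢ/(AᵢEᵢ) = δ_free.
The series flexibility is Σ Lᵢ/(AᵢEᵢ) = 675/(475×148×10³) + 500/(1450×193×10³) + 825/(1900×30×10³) = 2.586×10⁻⁵ mm/N.
P = 0.6354 / 2.586×10⁻⁵ = 24570 N = 24.57 kN, compressive.
For the concrete segment, free thermal change = 10×10⁻⁶×36×825 = 0.297 mm and elastic change from P = 24570×825/(1900×30×10³) = 0.3556 mm; these oppose, so the net change is 0.0586 mm (segment shortens).

|ΔL| ≈ 0.0586 mm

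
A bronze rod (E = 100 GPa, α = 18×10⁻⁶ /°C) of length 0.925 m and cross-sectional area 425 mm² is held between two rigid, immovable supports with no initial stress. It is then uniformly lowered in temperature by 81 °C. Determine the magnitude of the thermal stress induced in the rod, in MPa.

σ ≈ 146 MPa (tensile)

The supports are rigid, so the total axial strain is zero. The restrained thermal strain is ε = αΔT = 18×10⁻⁶ × 81 = 1458×10⁻⁶.
Hence σ = E·αΔT = 100×10³ × 1458×10⁻⁶ = 145.8 MPa, tensile.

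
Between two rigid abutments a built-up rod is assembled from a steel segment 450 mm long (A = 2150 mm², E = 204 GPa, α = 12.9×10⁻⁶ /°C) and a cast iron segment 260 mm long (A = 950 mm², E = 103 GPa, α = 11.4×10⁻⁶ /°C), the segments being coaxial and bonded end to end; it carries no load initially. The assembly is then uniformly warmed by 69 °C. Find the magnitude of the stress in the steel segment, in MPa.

σ ≈ 76.4 MPa (compressive)

With the walls removed the bar would change length by δ_free = Σ αᵢΔT Lᵢ = 12.9×10⁻⁶×69×450 + 11.4×10⁻⁶×69×260 = 0.6051 mm.
Since the ends are fixed, an axial force P builds up, equal in every segment, with P · Σ Lᵢ/(AᵢEᵢ) = δ_free.
The series flexibility is Σ Lᵢ/(AᵢEᵢ) = 450/(2150×204×10³) + 260/(950×103×10³) = 3.683×10⁻⁶ mm/N.
Hence P = δ_free / Σ(L/AE) = 0.6051/3.683×10⁻⁶ = 164.3 kN (compressive).
σ_{steel} = P / A = 164300 / 2150 = 76.41 MPa.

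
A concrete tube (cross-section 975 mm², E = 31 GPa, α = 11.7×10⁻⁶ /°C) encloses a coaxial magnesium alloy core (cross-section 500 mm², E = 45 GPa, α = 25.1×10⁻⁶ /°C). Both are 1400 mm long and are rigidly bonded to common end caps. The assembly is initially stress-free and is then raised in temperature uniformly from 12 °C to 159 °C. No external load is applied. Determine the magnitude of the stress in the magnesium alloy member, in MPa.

σ ≈ 50.8 MPa (compressive)

Equilibrium of a rigid end plate with no external load gives equal and opposite internal forces ±P in the two members. Since α_{magnesium alloy} > α_{concrete}, heating drives the magnesium alloy into compression and the concrete into tension.
Equating the net (thermal + elastic) strains gives |α₁ − α₂|·ΔT = P·[1/(A₁E₁) + 1/(A₂E₂)].
|α₁ − α₂|·ΔT = 13.4×10⁻⁶ × 147 = 0.00197.
1/(A₁E₁) + 1/(A₂E₂) = 1/(975×31×10³) + 1/(500×45×10³) = 7.753×10⁻⁸ N⁻¹.
P = 0.00197 / 7.753×10⁻⁸ = 25410 N = 25.41 kN.
σ_{magnesium alloy} = P/A₂ = 25410/500 = 50.81 MPa, compressive.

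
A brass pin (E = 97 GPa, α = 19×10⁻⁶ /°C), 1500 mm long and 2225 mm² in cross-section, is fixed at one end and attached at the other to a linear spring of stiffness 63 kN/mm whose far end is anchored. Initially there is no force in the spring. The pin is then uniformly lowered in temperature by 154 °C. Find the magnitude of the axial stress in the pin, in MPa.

If the spring were absent the pin would shorten by αΔT L = 19×10⁻⁶ × 154 × 1500 = 4.389 mm.
With a force P in the spring, the elastic change of the pin is PL/(AE) and that of the spring is P/k; compatibility requires their sum to equal δ_free.
P [ L/(AE) + 1/k ] = δ_free → P [ 1500/(2225×97×10³) + 1/(63×10³) ] = 4.389.
P = 4.389 / 2.282×10⁻⁵ = 192300 N.
σ = P/A = 192300/2225 = 86.43 MPa.

σ ≈ 86.4 MPa (tensile)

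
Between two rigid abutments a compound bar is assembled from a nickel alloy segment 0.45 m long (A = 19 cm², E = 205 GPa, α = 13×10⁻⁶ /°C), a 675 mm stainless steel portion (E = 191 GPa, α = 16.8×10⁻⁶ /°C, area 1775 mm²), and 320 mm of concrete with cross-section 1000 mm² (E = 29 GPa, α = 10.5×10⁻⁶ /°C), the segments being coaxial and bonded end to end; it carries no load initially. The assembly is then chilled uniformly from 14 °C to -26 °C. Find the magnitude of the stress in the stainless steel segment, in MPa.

Free thermal contraction of the whole bar: Σ αᵢΔT Lᵢ = 13×10⁻⁶×40×450 + 16.8×10⁻⁶×40×675 + 10.5×10⁻⁶×40×320 = 0.822 mm.
The walls prevent any net length change, so an axial force P (same in every segment) develops. Compatibility: P · Σ Lᵢ/(AᵢEᵢ) = δ_free.
Σ Lᵢ/(AᵢEᵢ) = 450/(1900×205×10³) + 675/(1775×191×10³) + 320/(1000×29×10³) = 1.418×10⁻⁵ mm/N.
Hence P = δ_free / Σ(L/AE) = 0.822/1.418×10⁻⁵ = 57.97 kN (tensile).
σ_{stainless steel} = P / A = 57970 / 1775 = 32.66 MPa.

σ ≈ 32.7 MPa (tensile)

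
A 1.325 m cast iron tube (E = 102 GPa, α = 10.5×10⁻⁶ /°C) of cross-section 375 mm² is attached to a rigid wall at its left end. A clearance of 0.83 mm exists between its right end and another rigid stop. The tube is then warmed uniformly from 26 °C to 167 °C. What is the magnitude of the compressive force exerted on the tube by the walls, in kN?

P ≈ 32.7 kN

Free thermal elongation = αΔT L = 10.5×10⁻⁶ × 141 × 1325 = 1.962 mm.
After closing the 0.83 mm clearance, 1.962 − 0.83 = 1.132 mm of expansion remains to be suppressed by the wall.
That suppressed elongation corresponds to σ = E·Δ/L = 102×10³ × 1.132/1325 = 87.12 MPa.
Force on the wall = σA = 87.12 × 375 mm² = 32.67 kN.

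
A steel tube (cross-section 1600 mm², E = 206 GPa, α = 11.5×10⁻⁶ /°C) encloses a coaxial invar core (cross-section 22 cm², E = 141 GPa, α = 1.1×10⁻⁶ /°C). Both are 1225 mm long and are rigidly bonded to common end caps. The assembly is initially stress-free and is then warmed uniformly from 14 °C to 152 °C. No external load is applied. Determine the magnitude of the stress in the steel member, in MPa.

Both members must finish at the same length. With the larger α, the steel tends to over-expand; the plates restrain it, putting the steel in compression and the invar in tension. With no external load the two internal forces are equal and opposite, magnitude P.
Compatibility of the two members (thermal + elastic change equal): (α₁ − α₂)ΔT = P·[1/(A₁E₁) + 1/(A₂E₂)].
|α₁ − α₂|·ΔT = 10.4×10⁻⁶ × 138 = 0.001435.
1/(A₁E₁) + 1/(A₂E₂) = 1/(1600×206×10³) + 1/(2200×141×10³) = 6.258×10⁻⁹ N⁻¹.
P = 0.001435 / 6.258×10⁻⁹ = 229300 N = 229.3 kN.
σ_{steel} = P/A₁ = 229300/1600 = 143.3 MPa, compressive.

σ ≈ 143 MPa (compressive)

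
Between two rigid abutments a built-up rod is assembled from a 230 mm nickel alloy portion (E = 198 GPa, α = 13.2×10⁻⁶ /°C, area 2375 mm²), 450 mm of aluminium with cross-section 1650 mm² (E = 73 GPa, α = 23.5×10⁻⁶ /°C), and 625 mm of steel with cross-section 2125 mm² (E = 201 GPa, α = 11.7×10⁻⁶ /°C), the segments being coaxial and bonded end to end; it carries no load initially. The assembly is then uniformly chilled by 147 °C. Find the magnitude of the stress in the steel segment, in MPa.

σ ≈ 254 MPa (tensile)

With the walls removed the bar would change length by δ_free = Σ αᵢΔT Lᵢ = 13.2×10⁻⁶×147×230 + 23.5×10⁻⁶×147×450 + 11.7×10⁻⁶×147×625 = 3.076 mm.
Since the ends are fixed, an axial force P builds up, equal in every segment, with P · Σ Lᵢ/(AᵢEᵢ) = δ_free.
The series flexibility is Σ Lᵢ/(AᵢEᵢ) = 230/(2375×198×10³) + 450/(1650×73×10³) + 625/(2125×201×10³) = 5.688×10⁻⁶ mm/N.
Hence P = δ_free / Σ(L/AE) = 3.076/5.688×10⁻⁶ = 540.7 kN (tensile).
σ_{steel} = P / A = 540700 / 2125 = 254.5 MPa.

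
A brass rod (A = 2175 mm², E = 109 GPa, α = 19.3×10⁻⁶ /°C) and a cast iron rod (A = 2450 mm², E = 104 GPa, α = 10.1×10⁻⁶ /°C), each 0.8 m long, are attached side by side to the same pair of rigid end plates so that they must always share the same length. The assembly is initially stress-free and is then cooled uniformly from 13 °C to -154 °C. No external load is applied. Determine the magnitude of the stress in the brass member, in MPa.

Equilibrium of a rigid end plate with no external load gives equal and opposite internal forces ±P in the two members. Since α_{brass} > α_{cast iron}, cooling drives the brass into tension and the cast iron into compression.
Setting the final lengths equal and cancelling L: (α₁ − α₂)ΔT = P/(A₁E₁) + P/(A₂E₂).
|α₁ − α₂|·ΔT = 9.2×10⁻⁶ × 167 = 0.001536.
1/(A₁E₁) + 1/(A₂E₂) = 1/(2175×109×10³) + 1/(2450×104×10³) = 8.143×10⁻⁹ N⁻¹.
P = 0.001536 / 8.143×10⁻⁹ = 188700 N = 188.7 kN.
σ_{brass} = P/A₁ = 188700/2175 = 86.75 MPa, tensile.

σ ≈ 86.8 MPa (tensile)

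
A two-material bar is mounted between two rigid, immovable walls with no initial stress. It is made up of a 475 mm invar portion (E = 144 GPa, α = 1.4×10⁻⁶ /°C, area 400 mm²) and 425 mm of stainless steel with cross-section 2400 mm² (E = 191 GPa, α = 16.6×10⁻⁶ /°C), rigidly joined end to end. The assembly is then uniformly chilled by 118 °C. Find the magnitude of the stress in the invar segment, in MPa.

Free thermal contraction of the whole bar: Σ αᵢΔT Lᵢ = 1.4×10⁻⁶×118×475 + 16.6×10⁻⁶×118×425 = 0.911 mm.
Since the ends are fixed, an axial force P builds up, equal in every segment, with P · Σ Lᵢ/(AᵢEᵢ) = δ_free.
The series flexibility is Σ Lᵢ/(AᵢEᵢ) = 475/(400×144×10³) + 425/(2400×191×10³) = 9.174×10⁻⁶ mm/N.
So P = 0.911 / 9.174×10⁻⁶ = 99.3 kN, tensile.
σ_{invar} = P / A = 99300 / 400 = 248.3 MPa.

σ ≈ 248 MPa (tensile)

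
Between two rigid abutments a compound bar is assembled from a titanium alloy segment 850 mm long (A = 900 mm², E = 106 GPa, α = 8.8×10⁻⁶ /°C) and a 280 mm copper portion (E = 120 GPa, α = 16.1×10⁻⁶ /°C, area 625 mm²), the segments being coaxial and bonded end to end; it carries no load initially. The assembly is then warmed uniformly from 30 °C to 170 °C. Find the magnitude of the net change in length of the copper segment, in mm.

|ΔL| ≈ 0.136 mm

Free thermal expansion of the whole bar: Σ αᵢΔT Lᵢ = 8.8×10⁻⁶×140×850 + 16.1×10⁻⁶×140×280 = 1.678 mm.
Since the ends are fixed, an axial force P builds up, equal in every segment, with P · Σ Lᵢ/(AᵢEᵢ) = δ_free.
The series flexibility is Σ Lᵢ/(AᵢEᵢ) = 850/(900×106×10³) + 280/(625×120×10³) = 1.264×10⁻⁵ mm/N.
Hence P = δ_free / Σ(L/AE) = 1.678/1.264×10⁻⁵ = 132.7 kN (compressive).
For the copper segment, free thermal change = 16.1×10⁻⁶×140×280 = 0.6311 mm and elastic change from P = 132700×280/(625×120×10³) = 0.4956 mm; these oppose, so the net change is 0.136 mm (segment lengthens).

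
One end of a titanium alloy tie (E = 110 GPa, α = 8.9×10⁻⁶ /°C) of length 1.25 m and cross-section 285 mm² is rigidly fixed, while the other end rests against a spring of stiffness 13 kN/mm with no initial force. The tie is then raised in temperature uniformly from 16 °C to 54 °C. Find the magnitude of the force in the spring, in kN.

P ≈ 3.62 kN

The unrestrained thermal change is αΔT L = 8.9×10⁻⁶ × 38 × 1250 = 0.4227 mm.
Let P be the compressive force at the spring. The tie shortens elastically by PL/(AE) and the spring compresses by P/k; together these equal δ_free.
P [ L/(AE) + 1/k ] = δ_free → P [ 1250/(285×110×10³) + 1/(13×10³) ] = 0.4227.
P = 0.4227 / 0.0001168 = 3620 N.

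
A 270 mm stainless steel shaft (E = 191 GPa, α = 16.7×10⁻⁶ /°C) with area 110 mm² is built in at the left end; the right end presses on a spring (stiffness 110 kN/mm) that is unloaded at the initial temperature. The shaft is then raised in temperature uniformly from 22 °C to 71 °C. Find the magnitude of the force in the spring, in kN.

P ≈ 10.1 kN

The unrestrained thermal change is αΔT L = 16.7×10⁻⁶ × 49 × 270 = 0.2209 mm.
Let P be the compressive force at the spring. The shaft shortens elastically by PL/(AE) and the spring compresses by P/k; together these equal δ_free.
P [ L/(AE) + 1/k ] = δ_free → P [ 270/(110×191×10³) + 1/(110×10³) ] = 0.2209.
P = 0.2209 / 2.194×10⁻⁵ = 10070 N.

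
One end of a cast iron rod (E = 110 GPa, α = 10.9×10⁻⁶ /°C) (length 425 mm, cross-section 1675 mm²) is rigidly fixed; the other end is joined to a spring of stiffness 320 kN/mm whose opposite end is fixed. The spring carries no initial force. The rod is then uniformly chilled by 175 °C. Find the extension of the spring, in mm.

δ ≈ 0.466 mm

The unrestrained thermal change is αΔT L = 10.9×10⁻⁶ × 175 × 425 = 0.8107 mm.
With a force P in the spring, the elastic change of the rod is PL/(AE) and that of the spring is P/k; compatibility requires their sum to equal δ_free.
So P = δ_free / [L/(AE) + 1/k] = 0.8107 / [ 425/(1675×110×10³) + 1/(320×10³) ].
P = 0.8107 / 5.432×10⁻⁶ = 149300 N.
Spring extension = P/k = 149300/(320×10³) = 0.4664 mm.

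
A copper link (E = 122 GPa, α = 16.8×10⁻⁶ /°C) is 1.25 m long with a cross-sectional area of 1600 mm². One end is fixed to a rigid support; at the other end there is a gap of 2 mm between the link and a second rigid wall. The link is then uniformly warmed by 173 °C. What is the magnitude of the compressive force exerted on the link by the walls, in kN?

P ≈ 255 kN

Free thermal elongation = αΔT L = 16.8×10⁻⁶ × 173 × 1250 = 3.633 mm.
The gap closes (δ_free > 2 mm) and the wall then resists a further 3.633 − 2 = 1.633 mm of expansion.
Compatibility: PL/(AE) = 1.633 mm, so σ = P/A = E × (1.633/1250) = 159.4 MPa.
Force on the wall = σA = 159.4 × 1600 mm² = 255 kN.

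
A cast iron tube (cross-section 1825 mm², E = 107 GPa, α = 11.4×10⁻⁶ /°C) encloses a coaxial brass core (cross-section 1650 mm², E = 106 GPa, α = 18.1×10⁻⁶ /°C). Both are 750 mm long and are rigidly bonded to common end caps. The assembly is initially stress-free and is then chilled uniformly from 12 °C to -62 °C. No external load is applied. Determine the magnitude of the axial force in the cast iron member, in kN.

Equilibrium of a rigid end plate with no external load gives equal and opposite internal forces ±P in the two members. Since α_{brass} > α_{cast iron}, cooling drives the brass into tension and the cast iron into compression.
Equating the net (thermal + elastic) strains gives |α₁ − α₂|·ΔT = P·[1/(A₁E₁) + 1/(A₂E₂)].
|α₁ − α₂|·ΔT = 6.7×10⁻⁶ × 74 = 0.0004958.
1/(A₁E₁) + 1/(A₂E₂) = 1/(1825×107×10³) + 1/(1650×106×10³) = 1.084×10⁻⁸ N⁻¹.
So P = 0.0004958 / 1.084×10⁻⁸ = 45.74 kN.

P ≈ 45.7 kN (compressive in the cast iron)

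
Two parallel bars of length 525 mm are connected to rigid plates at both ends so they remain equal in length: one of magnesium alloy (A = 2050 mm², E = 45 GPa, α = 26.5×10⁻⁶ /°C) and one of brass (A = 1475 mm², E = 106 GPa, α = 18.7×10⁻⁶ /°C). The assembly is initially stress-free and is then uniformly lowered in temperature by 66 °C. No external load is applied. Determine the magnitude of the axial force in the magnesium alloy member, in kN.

Equilibrium of a rigid end plate with no external load gives equal and opposite internal forces ±P in the two members. Since α_{magnesium alloy} > α_{brass}, cooling drives the magnesium alloy into tension and the brass into compression.
Equating the net (thermal + elastic) strains gives |α₁ − α₂|·ΔT = P·[1/(A₁E₁) + 1/(A₂E₂)].
|α₁ − α₂|·ΔT = 7.8×10⁻⁶ × 66 = 0.0005148.
1/(A₁E₁) + 1/(A₂E₂) = 1/(2050×45×10³) + 1/(1475×106×10³) = 1.724×10⁻⁸ N⁻¹.
So P = 0.0005148 / 1.724×10⁻⁸ = 29.87 kN.

P ≈ 29.9 kN (tensile in the magnesium alloy)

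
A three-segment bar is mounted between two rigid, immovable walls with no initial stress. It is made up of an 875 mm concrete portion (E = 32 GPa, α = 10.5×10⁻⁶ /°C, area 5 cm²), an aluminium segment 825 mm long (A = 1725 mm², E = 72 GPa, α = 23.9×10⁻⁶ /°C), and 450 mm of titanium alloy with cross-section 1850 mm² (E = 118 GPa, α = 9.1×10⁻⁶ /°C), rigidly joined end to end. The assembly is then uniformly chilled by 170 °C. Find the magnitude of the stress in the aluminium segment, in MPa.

If the supports were absent, the total length change would be Σ αᵢΔT Lᵢ = 10.5×10⁻⁶×170×875 + 23.9×10⁻⁶×170×825 + 9.1×10⁻⁶×170×450 = 5.61 mm.
The walls prevent any net length change, so an axial force P (same in every segment) develops. Compatibility: P · Σ Lᵢ/(AᵢEᵢ) = δ_free.
Σ Lᵢ/(AᵢEᵢ) = 875/(500×32×10³) + 825/(1725×72×10³) + 450/(1850×118×10³) = 6.339×10⁻⁵ mm/N.
So P = 5.61 / 6.339×10⁻⁵ = 88.5 kN, tensile.
σ_{aluminium} = P / A = 88500 / 1725 = 51.3 MPa.

σ ≈ 51.3 MPa (tensile)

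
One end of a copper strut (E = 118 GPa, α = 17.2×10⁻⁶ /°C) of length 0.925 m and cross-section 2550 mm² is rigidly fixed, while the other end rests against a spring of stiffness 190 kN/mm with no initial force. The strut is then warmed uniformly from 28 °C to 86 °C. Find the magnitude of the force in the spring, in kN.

If the spring were absent the strut would lengthen by αΔT L = 17.2×10⁻⁶ × 58 × 925 = 0.9228 mm.
With a force P in the spring, the elastic change of the strut is PL/(AE) and that of the spring is P/k; compatibility requires their sum to equal δ_free.
So P = δ_free / [L/(AE) + 1/k] = 0.9228 / [ 925/(2550×118×10³) + 1/(190×10³) ].
P = 0.9228 / 8.337×10⁻⁶ = 110700 N.

P ≈ 111 kN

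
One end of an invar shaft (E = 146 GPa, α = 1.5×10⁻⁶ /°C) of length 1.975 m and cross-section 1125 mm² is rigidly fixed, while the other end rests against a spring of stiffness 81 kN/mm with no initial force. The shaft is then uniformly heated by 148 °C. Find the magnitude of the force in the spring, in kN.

The unrestrained thermal change is αΔT L = 1.5×10⁻⁶ × 148 × 1975 = 0.4385 mm.
With a force P in the spring, the elastic change of the shaft is PL/(AE) and that of the spring is P/k; compatibility requires their sum to equal δ_free.
P [ L/(AE) + 1/k ] = δ_free → P [ 1975/(1125×146×10³) + 1/(81×10³) ] = 0.4385.
P = 0.4385 / 2.437×10⁻⁵ = 17990 N.

P ≈ 18 kN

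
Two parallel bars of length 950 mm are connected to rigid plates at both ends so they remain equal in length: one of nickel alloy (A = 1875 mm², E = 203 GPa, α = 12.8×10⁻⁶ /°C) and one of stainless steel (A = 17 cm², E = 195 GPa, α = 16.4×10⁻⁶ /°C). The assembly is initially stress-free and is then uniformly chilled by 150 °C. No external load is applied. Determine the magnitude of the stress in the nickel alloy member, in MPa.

The stainless steel has the larger α, so on cooling it would change length more than the nickel alloy if both were free. The rigid plates force a common final length, so the stainless steel is put into tension and the nickel alloy into compression, with equal and opposite forces P (no external load).
Equating the net (thermal + elastic) strains gives |α₁ − α₂|·ΔT = P·[1/(A₁E₁) + 1/(A₂E₂)].
|α₁ − α₂|·ΔT = 3.6×10⁻⁶ × 150 = 0.00054.
1/(A₁E₁) + 1/(A₂E₂) = 1/(1875×203×10³) + 1/(1700×195×10³) = 5.644×10⁻⁹ N⁻¹.
So P = 0.00054 / 5.644×10⁻⁹ = 95.68 kN.
σ_{nickel alloy} = P/A₁ = 95680/1875 = 51.03 MPa, compressive.

σ ≈ 51 MPa (compressive)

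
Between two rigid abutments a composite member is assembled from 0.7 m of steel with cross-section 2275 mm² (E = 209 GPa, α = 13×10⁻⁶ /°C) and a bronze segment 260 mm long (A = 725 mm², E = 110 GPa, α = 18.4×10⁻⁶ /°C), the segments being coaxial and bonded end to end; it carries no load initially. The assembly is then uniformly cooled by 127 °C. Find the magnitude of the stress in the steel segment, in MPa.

σ ≈ 164 MPa (tensile)

If the supports were absent, the total length change would be Σ αᵢΔT Lᵢ = 13×10⁻⁶×127×700 + 18.4×10⁻⁶×127×260 = 1.763 mm.
The walls prevent any net length change, so an axial force P (same in every segment) develops. Compatibility: P · Σ Lᵢ/(AᵢEᵢ) = δ_free.
The series flexibility is Σ Lᵢ/(AᵢEᵢ) = 700/(2275×209×10³) + 260/(725×110×10³) = 4.732×10⁻⁶ mm/N.
P = 1.763 / 4.732×10⁻⁶ = 372600 N = 372.6 kN, tensile.
σ_{steel} = P / A = 372600 / 2275 = 163.8 MPa.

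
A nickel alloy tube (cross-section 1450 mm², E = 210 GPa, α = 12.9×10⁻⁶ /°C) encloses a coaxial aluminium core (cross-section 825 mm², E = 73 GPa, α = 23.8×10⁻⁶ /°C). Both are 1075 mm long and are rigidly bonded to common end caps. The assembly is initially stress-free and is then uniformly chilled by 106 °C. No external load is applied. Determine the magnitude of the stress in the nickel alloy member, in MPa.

σ ≈ 40.1 MPa (compressive)

Equilibrium of a rigid end plate with no external load gives equal and opposite internal forces ±P in the two members. Since α_{aluminium} > α_{nickel alloy}, cooling drives the aluminium into tension and the nickel alloy into compression.
Compatibility of the two members (thermal + elastic change equal): (α₁ − α₂)ΔT = P·[1/(A₁E₁) + 1/(A₂E₂)].
|α₁ − α₂|·ΔT = 10.9×10⁻⁶ × 106 = 0.001155.
1/(A₁E₁) + 1/(A₂E₂) = 1/(1450×210×10³) + 1/(825×73×10³) = 1.989×10⁻⁸ N⁻¹.
P = 0.001155 / 1.989×10⁻⁸ = 58090 N = 58.09 kN.
σ_{nickel alloy} = P/A₁ = 58090/1450 = 40.06 MPa, compressive.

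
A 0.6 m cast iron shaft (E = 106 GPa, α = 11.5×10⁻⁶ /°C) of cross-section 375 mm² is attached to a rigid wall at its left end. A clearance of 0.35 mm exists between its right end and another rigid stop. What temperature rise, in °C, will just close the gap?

ΔT ≈ 50.7 °C

The gap closes when αΔT L = 0.35 mm, since the shaft is still unstressed at that instant.
ΔT = 0.35 / (11.5×10⁻⁶ × 600) = 50.72 °C.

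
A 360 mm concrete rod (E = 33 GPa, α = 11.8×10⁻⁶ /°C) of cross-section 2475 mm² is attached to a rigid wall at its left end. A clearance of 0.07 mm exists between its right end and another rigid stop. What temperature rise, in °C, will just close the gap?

The gap closes when αΔT L = 0.07 mm, since the rod is still unstressed at that instant.
ΔT = 0.07 / (11.8×10⁻⁶ × 360) = 16.48 °C.

ΔT ≈ 16.5 °C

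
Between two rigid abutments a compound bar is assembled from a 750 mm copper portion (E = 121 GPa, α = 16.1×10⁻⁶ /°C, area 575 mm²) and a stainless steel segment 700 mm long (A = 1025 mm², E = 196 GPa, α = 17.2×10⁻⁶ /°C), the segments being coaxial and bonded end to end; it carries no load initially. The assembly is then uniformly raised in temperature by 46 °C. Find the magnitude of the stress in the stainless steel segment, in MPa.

With the walls removed the bar would change length by δ_free = Σ αᵢΔT Lᵢ = 16.1×10⁻⁶×46×750 + 17.2×10⁻⁶×46×700 = 1.109 mm.
The rigid supports impose zero overall length change; the single axial force P common to all segments must satisfy P Σ Lᵢ/(AᵢEᵢ) = δ_free.
The series flexibility is Σ Lᵢ/(AᵢEᵢ) = 750/(575×121×10³) + 700/(1025×196×10³) = 1.426×10⁻⁵ mm/N.
Hence P = δ_free / Σ(L/AE) = 1.109/1.426×10⁻⁵ = 77.77 kN (compressive).
σ_{stainless steel} = P / A = 77770 / 1025 = 75.87 MPa.

σ ≈ 75.9 MPa (compressive)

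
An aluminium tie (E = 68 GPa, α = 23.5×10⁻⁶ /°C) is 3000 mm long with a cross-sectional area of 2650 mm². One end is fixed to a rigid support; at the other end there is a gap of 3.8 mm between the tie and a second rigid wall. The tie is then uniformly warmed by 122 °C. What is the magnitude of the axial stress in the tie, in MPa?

Unrestrained expansion: δ_free = αΔT L = 23.5×10⁻⁶ × 122 × 3000 = 8.601 mm.
The gap closes (δ_free > 3.8 mm) and the wall then resists a further 8.601 − 3.8 = 4.801 mm of expansion.
So σ = E(δ_free − g)/L = 68×10³ × 4.801/3000 = 108.8 MPa.

σ ≈ 109 MPa (compressive)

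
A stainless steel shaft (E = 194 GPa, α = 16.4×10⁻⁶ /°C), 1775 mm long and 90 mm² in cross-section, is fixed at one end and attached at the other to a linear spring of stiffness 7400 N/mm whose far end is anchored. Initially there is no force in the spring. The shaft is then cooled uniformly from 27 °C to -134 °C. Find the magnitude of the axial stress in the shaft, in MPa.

The unrestrained thermal change is αΔT L = 16.4×10⁻⁶ × 161 × 1775 = 4.687 mm.
Let P be the tensile force in the spring. The shaft extends elastically by PL/(AE) and the spring stretches by P/k; together these equal δ_free.
P [ L/(AE) + 1/k ] = δ_free → P [ 1775/(90×194×10³) + 1/(7400) ] = 4.687.
P = 4.687 / 0.0002368 = 19790 N.
σ = P/A = 19790/90 = 219.9 MPa.

σ ≈ 220 MPa (tensile)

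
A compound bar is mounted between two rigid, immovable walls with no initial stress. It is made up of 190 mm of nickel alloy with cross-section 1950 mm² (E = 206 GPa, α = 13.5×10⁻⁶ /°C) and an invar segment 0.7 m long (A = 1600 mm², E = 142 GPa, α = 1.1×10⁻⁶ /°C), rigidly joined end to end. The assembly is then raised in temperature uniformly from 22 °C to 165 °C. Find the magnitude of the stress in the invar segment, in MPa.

σ ≈ 83.9 MPa (compressive)

Free thermal expansion of the whole bar: Σ αᵢΔT Lᵢ = 13.5×10⁻⁶×143×190 + 1.1×10⁻⁶×143×700 = 0.4769 mm.
The rigid supports impose zero overall length change; the single axial force P common to all segments must satisfy P Σ Lᵢ/(AᵢEᵢ) = δ_free.
Σ Lᵢ/(AᵢEᵢ) = 190/(1950×206×10³) + 700/(1600×142×10³) = 3.554×10⁻⁶ mm/N.
P = 0.4769 / 3.554×10⁻⁶ = 134200 N = 134.2 kN, compressive.
σ_{invar} = P / A = 134200 / 1600 = 83.87 MPa.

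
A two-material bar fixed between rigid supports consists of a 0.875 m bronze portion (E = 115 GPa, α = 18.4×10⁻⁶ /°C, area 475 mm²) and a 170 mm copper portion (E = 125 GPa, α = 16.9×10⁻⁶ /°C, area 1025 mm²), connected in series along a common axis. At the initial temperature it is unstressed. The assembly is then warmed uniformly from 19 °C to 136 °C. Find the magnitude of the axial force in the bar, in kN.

P ≈ 128 kN (compressive)

Free thermal expansion of the whole bar: Σ αᵢΔT Lᵢ = 18.4×10⁻⁶×117×875 + 16.9×10⁻⁶×117×170 = 2.22 mm.
The walls prevent any net length change, so an axial force P (same in every segment) develops. Compatibility: P · Σ Lᵢ/(AᵢEᵢ) = δ_free.
The series flexibility is Σ Lᵢ/(AᵢEᵢ) = 875/(475×115×10³) + 170/(1025×125×10³) = 1.735×10⁻⁵ mm/N.
So P = 2.22 / 1.735×10⁻⁵ = 128 kN, compressive.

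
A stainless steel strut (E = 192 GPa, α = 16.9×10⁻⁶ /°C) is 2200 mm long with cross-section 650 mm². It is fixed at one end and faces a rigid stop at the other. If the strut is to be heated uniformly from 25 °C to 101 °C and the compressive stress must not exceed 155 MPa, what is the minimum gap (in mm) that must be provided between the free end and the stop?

Free expansion if unrestrained: δ_free = αΔT L = 16.9×10⁻⁶ × 76 × 2200 = 2.826 mm.
A stress of 155 MPa corresponds to the wall pushing the strut back by σL/E = 155×2200/(192×10³) = 1.776 mm.
So the gap has to take up the difference, g_min = δ_free − σL/E = 2.826 − 1.776 = 1.05 mm.

g ≈ 1.05 mm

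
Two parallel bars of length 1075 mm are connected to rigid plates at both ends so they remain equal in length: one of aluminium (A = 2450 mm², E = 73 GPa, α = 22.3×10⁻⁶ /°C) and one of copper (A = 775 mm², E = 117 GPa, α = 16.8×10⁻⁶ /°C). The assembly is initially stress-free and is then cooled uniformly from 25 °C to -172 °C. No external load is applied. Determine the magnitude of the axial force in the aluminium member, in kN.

Equilibrium of a rigid end plate with no external load gives equal and opposite internal forces ±P in the two members. Since α_{aluminium} > α_{copper}, cooling drives the aluminium into tension and the copper into compression.
Compatibility of the two members (thermal + elastic change equal): (α₁ − α₂)ΔT = P·[1/(A₁E₁) + 1/(A₂E₂)].
|α₁ − α₂|·ΔT = 5.5×10⁻⁶ × 197 = 0.001084.
1/(A₁E₁) + 1/(A₂E₂) = 1/(2450×73×10³) + 1/(775×117×10³) = 1.662×10⁻⁸ N⁻¹.
So P = 0.001084 / 1.662×10⁻⁸ = 65.19 kN.

P ≈ 65.2 kN (tensile in the aluminium)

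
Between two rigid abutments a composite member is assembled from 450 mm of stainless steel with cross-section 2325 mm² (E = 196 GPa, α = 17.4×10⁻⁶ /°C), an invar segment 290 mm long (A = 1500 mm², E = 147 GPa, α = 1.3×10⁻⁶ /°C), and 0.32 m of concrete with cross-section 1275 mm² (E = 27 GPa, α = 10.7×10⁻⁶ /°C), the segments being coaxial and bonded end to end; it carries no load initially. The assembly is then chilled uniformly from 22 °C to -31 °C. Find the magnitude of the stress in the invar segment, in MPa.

σ ≈ 35.4 MPa (tensile)

With the walls removed the bar would change length by δ_free = Σ αᵢΔT Lᵢ = 17.4×10⁻⁶×53×450 + 1.3×10⁻⁶×53×290 + 10.7×10⁻⁶×53×320 = 0.6164 mm.
The rigid supports impose zero overall length change; the single axial force P common to all segments must satisfy P Σ Lᵢ/(AᵢEᵢ) = δ_free.
Σ Lᵢ/(AᵢEᵢ) = 450/(2325×196×10³) + 290/(1500×147×10³) + 320/(1275×27×10³) = 1.16×10⁻⁵ mm/N.
Hence P = δ_free / Σ(L/AE) = 0.6164/1.16×10⁻⁵ = 53.15 kN (tensile).
σ_{invar} = P / A = 53150 / 1500 = 35.43 MPa.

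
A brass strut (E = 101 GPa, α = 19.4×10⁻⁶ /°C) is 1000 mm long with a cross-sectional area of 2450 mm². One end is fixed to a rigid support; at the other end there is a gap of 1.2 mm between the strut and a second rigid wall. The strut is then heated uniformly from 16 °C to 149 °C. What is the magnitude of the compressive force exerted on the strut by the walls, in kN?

P ≈ 342 kN

Free thermal elongation = αΔT L = 19.4×10⁻⁶ × 133 × 1000 = 2.58 mm.
After closing the 1.2 mm clearance, 2.58 − 1.2 = 1.38 mm of expansion remains to be suppressed by the wall.
So σ = E(δ_free − g)/L = 101×10³ × 1.38/1000 = 139.4 MPa.
P = σA = 139.4 × 2450 = 341.5 kN.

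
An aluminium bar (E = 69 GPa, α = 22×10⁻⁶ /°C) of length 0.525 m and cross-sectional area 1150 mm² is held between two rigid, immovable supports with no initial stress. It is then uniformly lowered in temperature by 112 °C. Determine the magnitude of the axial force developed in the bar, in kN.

With zero net strain, σ = E·αΔT = 69 GPa × 22×10⁻⁶ × 112 = 170 MPa.
Then P = σA = 170 × 1150 mm² = 195.5 kN, tensile.

P ≈ 196 kN (tensile)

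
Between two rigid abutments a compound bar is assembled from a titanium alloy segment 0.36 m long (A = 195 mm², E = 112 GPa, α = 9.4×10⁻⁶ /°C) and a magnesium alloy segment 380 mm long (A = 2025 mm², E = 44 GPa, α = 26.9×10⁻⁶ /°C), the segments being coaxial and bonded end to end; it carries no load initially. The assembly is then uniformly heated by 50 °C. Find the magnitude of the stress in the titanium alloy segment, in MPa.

σ ≈ 168 MPa (compressive)

With the walls removed the bar would change length by δ_free = Σ αᵢΔT Lᵢ = 9.4×10⁻⁶×50×360 + 26.9×10⁻⁶×50×380 = 0.6803 mm.
The rigid supports impose zero overall length change; the single axial force P common to all segments must satisfy P Σ Lᵢ/(AᵢEᵢ) = δ_free.
Σ Lᵢ/(AᵢEᵢ) = 360/(195×112×10³) + 380/(2025×44×10³) = 2.075×10⁻⁵ mm/N.
P = 0.6803 / 2.075×10⁻⁵ = 32790 N = 32.79 kN, compressive.
σ_{titanium alloy} = P / A = 32790 / 195 = 168.1 MPa.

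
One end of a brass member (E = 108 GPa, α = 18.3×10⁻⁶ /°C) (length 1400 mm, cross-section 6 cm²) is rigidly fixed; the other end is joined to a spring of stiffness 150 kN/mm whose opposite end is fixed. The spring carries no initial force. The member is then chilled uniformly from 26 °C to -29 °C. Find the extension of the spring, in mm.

δ ≈ 0.332 mm

Free thermal contraction: δ_free = αΔT L = 18.3×10⁻⁶ × 55 × 1400 = 1.409 mm.
Let P be the tensile force in the spring. The member extends elastically by PL/(AE) and the spring stretches by P/k; together these equal δ_free.
So P = δ_free / [L/(AE) + 1/k] = 1.409 / [ 1400/(600×108×10³) + 1/(150×10³) ].
P = 1.409 / 2.827×10⁻⁵ = 49840 N.
Spring extension = P/k = 49840/(150×10³) = 0.3323 mm.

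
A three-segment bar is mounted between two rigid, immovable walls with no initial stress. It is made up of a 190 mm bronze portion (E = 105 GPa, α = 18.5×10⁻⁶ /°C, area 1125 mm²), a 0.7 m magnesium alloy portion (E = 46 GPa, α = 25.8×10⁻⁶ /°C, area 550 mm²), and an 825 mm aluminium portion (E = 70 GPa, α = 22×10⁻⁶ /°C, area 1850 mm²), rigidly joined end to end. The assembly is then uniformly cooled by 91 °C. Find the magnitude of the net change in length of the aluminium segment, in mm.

Free thermal contraction of the whole bar: Σ αᵢΔT Lᵢ = 18.5×10⁻⁶×91×190 + 25.8×10⁻⁶×91×700 + 22×10⁻⁶×91×825 = 3.615 mm.
Since the ends are fixed, an axial force P builds up, equal in every segment, with P · Σ Lᵢ/(AᵢEᵢ) = δ_free.
Σ Lᵢ/(AᵢEᵢ) = 190/(1125×105×10³) + 700/(550×46×10³) + 825/(1850×70×10³) = 3.565×10⁻⁵ mm/N.
Hence P = δ_free / Σ(L/AE) = 3.615/3.565×10⁻⁵ = 101.4 kN (tensile).
For the aluminium segment, free thermal change = 22×10⁻⁶×91×825 = 1.652 mm and elastic change from P = 101400×825/(1850×70×10³) = 0.646 mm; these oppose, so the net change is 1.01 mm (segment shortens).

|ΔL| ≈ 1.01 mm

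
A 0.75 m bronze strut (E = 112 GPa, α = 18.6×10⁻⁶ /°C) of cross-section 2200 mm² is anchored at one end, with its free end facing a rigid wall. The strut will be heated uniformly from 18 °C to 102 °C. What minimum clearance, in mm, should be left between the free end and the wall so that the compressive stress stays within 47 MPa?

With no wall the strut would lengthen by αΔT L = 18.6×10⁻⁶ × 84 × 750 = 1.172 mm.
At the allowable stress the elastic shortening the wall may impose is σL/E = 47 × 750 / (112×10³) = 0.3147 mm.
The gap must absorb the remainder: g_min = 1.172 − 0.3147 = 0.8571 mm.

g ≈ 0.857 mm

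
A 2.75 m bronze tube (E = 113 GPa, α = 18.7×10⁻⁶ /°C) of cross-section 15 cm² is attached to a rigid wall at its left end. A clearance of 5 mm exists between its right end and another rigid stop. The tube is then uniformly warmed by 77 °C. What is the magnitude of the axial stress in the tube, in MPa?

Unrestrained expansion: δ_free = αΔT L = 18.7×10⁻⁶ × 77 × 2750 = 3.96 mm.
This is smaller than the 5 mm clearance, so the tube expands freely without reaching the stop — the stress is zero.

σ ≈ 0 MPa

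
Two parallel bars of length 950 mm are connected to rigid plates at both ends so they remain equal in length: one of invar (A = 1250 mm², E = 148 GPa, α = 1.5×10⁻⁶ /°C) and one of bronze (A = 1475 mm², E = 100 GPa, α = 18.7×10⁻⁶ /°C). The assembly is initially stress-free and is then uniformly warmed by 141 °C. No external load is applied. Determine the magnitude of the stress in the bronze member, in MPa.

Both members must finish at the same length. With the larger α, the bronze tends to over-expand; the plates restrain it, putting the bronze in compression and the invar in tension. With no external load the two internal forces are equal and opposite, magnitude P.
Equating the net (thermal + elastic) strains gives |α₁ − α₂|·ΔT = P·[1/(A₁E₁) + 1/(A₂E₂)].
|α₁ − α₂|·ΔT = 17.2×10⁻⁶ × 141 = 0.002425.
1/(A₁E₁) + 1/(A₂E₂) = 1/(1250×148×10³) + 1/(1475×100×10³) = 1.219×10⁻⁸ N⁻¹.
So P = 0.002425 / 1.219×10⁻⁸ = 199 kN.
σ_{bronze} = P/A₂ = 199000/1475 = 134.9 MPa, compressive.

σ ≈ 135 MPa (compressive)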